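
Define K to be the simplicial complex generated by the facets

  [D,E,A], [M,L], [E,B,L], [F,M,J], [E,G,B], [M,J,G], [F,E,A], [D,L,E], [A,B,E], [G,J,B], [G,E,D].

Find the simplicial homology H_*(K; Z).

H_0 ≅ Z,  H_1 ≅ Z^2,  H_2 = 0.

Take the total order A < B < D < E < F < G < J < L < M on the vertex set. Then K (dimension 2) consists of the simplices:

  0-simplices (9): A, B, D, E, F, G, J, L, M
  1-simplices (20): AB, AD, AE, AF, BE, BG, BJ, BL, DE, DG, DL, EF, EG, EL, FJ, FM, GJ, GM, JM, LM
  2-simplices (10): ABE, ADE, AEF, BEG, BEL, BGJ, DEG, DEL, FJM, GJM

giving chain groups C_0 ≅ Z^9, C_1 ≅ Z^20, C_2 ≅ Z^10.

Boundary ∂_1: C_1 → C_0 sends each edge [p,q] (with p < q) to q − p.
The resulting 9×20 matrix has rank 8, and its Smith normal form has invariant factors (1,1,1,1,1,1,1,1).

Boundary ∂_2: C_2 → C_1 sends each 2-simplex [p,q,r] to [q,r] − [p,r] + [p,q]. For instance
  ∂GJM = JM − GM + GJ,
  ∂AEF = EF − AF + AE.
The 20×10 boundary matrix has rank 10 and Smith normal form diag(1,1,1,1,1,1,1,1,1,1).

From H_k ≅ ker(∂_k) / im(∂_{k+1}) we obtain:

  H_0: rank C_0 − rank ∂_1 = 9 − 8 = 1, and the invariant factors of ∂_1 are all 1, so H_0 = Z.
  H_1: rank ker ∂_1 − rank ∂_2 = (20 − 8) − 10 = 2, and the invariant factors of ∂_2 are all 1, so H_1 = Z^2.
  H_2: rank ker ∂_2 − rank ∂_3 = (10 − 10) − 0 = 0, and there is no ∂_3, so H_2 = 0.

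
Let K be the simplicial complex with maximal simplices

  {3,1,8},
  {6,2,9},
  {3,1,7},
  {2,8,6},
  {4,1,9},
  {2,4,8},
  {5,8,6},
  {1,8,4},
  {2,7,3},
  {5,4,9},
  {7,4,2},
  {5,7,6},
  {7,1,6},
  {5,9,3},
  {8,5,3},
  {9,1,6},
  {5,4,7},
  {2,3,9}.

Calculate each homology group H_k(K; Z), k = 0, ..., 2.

H_0 = Z,  H_1 = Z^2,  H_2 = Z.

We work with the vertex ordering 1 < 2 < 3 < 4 < 5 < 6 < 7 < 8 < 9. The simplices of K, each written with vertices in increasing order, are:

  0-simplices (9): [1], [2], [3], [4], [5], [6], [7], [8], [9]
  1-simplices (27): (27 of them)
  2-simplices (18): [1,3,7], [1,3,8], [1,4,8], [1,4,9], [1,6,7], [1,6,9], [2,3,7], [2,3,9], [2,4,7], [2,4,8], [2,6,8], [2,6,9], [3,5,8], [3,5,9], [4,5,7], [4,5,9], [5,6,7], [5,6,8]

so the chain groups are C_0 ≅ Z^9, C_1 ≅ Z^27, C_2 ≅ Z^18.

The boundary map ∂_1: C_1 → C_0 sends each edge [p,q] (with p < q) to q − p.
As a 9×27 matrix over Z this has rank 8, with invariant factors (1,1,1,1,1,1,1,1).

The boundary map ∂_2: C_2 → C_1 sends each 2-simplex [p,q,r] to [q,r] − [p,r] + [p,q]. For instance
  ∂[5,6,8] = [6,8] − [5,8] + [5,6],
  ∂[1,4,9] = [4,9] − [1,9] + [1,4].
This gives a 27×18 integer matrix of rank 17; reducing to Smith normal form yields diagonal entries (1,1,1,1,1,1,1,1,1,1,1,1,1,1,1,1,1).

From H_k ≅ ker(∂_k) / im(∂_{k+1}) we obtain:

  H_0: rank C_0 − rank ∂_1 = 9 − 8 = 1, and the invariant factors of ∂_1 are all 1, so H_0 = Z.
  H_1: rank ker ∂_1 − rank ∂_2 = (27 − 8) − 17 = 2, and the invariant factors of ∂_2 are all 1, so H_1 = Z^2.
  H_2: rank ker ∂_2 − rank ∂_3 = (18 − 17) − 0 = 1, and there is no ∂_3, so H_2 = Z.

As a check, the Euler characteristic is 9 − 27 + 18 = 0, which agrees with 1 − 2 + 1 = 0.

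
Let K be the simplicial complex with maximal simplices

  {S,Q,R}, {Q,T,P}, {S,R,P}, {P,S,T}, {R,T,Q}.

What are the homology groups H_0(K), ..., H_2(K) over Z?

H_0 = Z,  H_1 = Z,  H_2 = 0.

K has 5 vertices, 10 edges, 5 triangles.
rank ∂_0 = 0, rank ∂_1 = 4 ⇒ b_0 = 5 − 0 − 4 = 1; all invariant factors of ∂_1 are 1 so no torsion. So H_0 = Z.
rank ∂_1 = 4, rank ∂_2 = 5 ⇒ b_1 = 10 − 4 − 5 = 1; all invariant factors of ∂_2 are 1 so no torsion. So H_1 = Z.
rank ∂_2 = 5, rank ∂_3 = 0 ⇒ b_2 = 5 − 5 − 0 = 0. So H_2 = 0.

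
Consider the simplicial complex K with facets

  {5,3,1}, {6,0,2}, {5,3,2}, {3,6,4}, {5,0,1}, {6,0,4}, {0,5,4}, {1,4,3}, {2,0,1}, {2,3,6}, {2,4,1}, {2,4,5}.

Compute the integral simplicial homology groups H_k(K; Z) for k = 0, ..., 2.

H_0 = Z,  H_1 = Z/2,  H_2 = 0.

We work with the vertex ordering 0 < 1 < 2 < 3 < 4 < 5 < 6. The simplices of K, each written with vertices in increasing order, are:

  0-simplices (7): [0], [1], [2], [3], [4], [5], [6]
  1-simplices (18): [0,1], [0,2], [0,4], [0,5], [0,6], [1,2], [1,3], [1,4], [1,5], [2,3], [2,4], [2,5], [2,6], [3,4], [3,5], [3,6], [4,5], [4,6]
  2-simplices (12): [0,1,2], [0,1,5], [0,2,6], [0,4,5], [0,4,6], [1,2,4], [1,3,4], [1,3,5], [2,3,5], [2,3,6], [2,4,5], [3,4,6]

giving chain groups C_0 ≅ Z^7, C_1 ≅ Z^18, C_2 ≅ Z^12.

Boundary ∂_1: C_1 → C_0 is given by ∂[p,q] = [q] − [p].
The resulting 7×18 matrix has rank 6, and its Smith normal form has invariant factors (1,1,1,1,1,1).

The boundary map ∂_2: C_2 → C_1 maps a triangle to the signed sum of its edges. For instance
  ∂[1,3,4] = [3,4] − [1,4] + [1,3],
  ∂[0,2,6] = [2,6] − [0,6] + [0,2].
This gives a 18×12 integer matrix of rank 12; reducing to Smith normal form yields diagonal entries (1,1,1,1,1,1,1,1,1,1,1,2).

Computing H_k = (kernel of ∂_k) / (image of ∂_{k+1}):

  H_0: rank C_0 − rank ∂_1 = 7 − 6 = 1, and the invariant factors of ∂_1 are all 1, so H_0 = Z.
  H_1: rank ker ∂_1 − rank ∂_2 = (18 − 6) − 12 = 0, and ∂_2 has invariant factor 2 > 1, so H_1 = Z/2.
  H_2: rank ker ∂_2 − rank ∂_3 = (12 − 12) − 0 = 0, and there is no ∂_3, so H_2 = 0.

(K is a triangulation of the real projective plane RP^2.)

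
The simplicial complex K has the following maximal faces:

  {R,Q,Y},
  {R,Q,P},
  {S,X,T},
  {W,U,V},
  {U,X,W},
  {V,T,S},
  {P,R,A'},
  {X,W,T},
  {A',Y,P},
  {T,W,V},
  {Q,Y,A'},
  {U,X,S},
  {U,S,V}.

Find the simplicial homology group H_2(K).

Take the total order P < Q < R < S < T < U < V < W < X < Y < A' on the vertex set. Then K (dimension 2) consists of the simplices:

  0-simplices (11): [P], [Q], [R], [S], [T], [U], [V], [W], [X], [Y], [A']
  1-simplices (22): [P,Q], [P,R], [P,Y], [P,A'], [Q,R], [Q,Y], [Q,A'], [R,Y], [R,A'], [S,T], [S,U], [S,V], [S,X], [T,V], [T,W], [T,X], [U,V], [U,W], [U,X], [V,W], [W,X], [Y,A']
  2-simplices (13): [P,Q,R], [P,R,A'], [P,Y,A'], [Q,R,Y], [Q,Y,A'], [S,T,V], [S,T,X], [S,U,V], [S,U,X], [T,V,W], [T,W,X], [U,V,W], [U,W,X]

so the chain groups are C_0 ≅ Z^11, C_1 ≅ Z^22, C_2 ≅ Z^13.

The boundary map ∂_1: C_1 → C_0 sends each edge [p,q] (with p < q) to q − p.
As a 11×22 matrix over Z this has rank 9, with invariant factors (1,1,1,1,1,1,1,1,1).

Boundary ∂_2: C_2 → C_1 maps a triangle to the signed sum of its edges. For instance
  ∂[T,W,X] = [W,X] − [T,X] + [T,W],
  ∂[T,V,W] = [V,W] − [T,W] + [T,V].
The 22×13 boundary matrix has rank 12 and Smith normal form diag(1,1,1,1,1,1,1,1,1,1,1,1).

Reading off H_k = ker ∂_k / im ∂_{k+1}:

  H_2: rank ker ∂_2 − rank ∂_3 = (13 − 12) − 0 = 1, and there is no ∂_3, so H_2 ≅ Z.

H_2 = Z.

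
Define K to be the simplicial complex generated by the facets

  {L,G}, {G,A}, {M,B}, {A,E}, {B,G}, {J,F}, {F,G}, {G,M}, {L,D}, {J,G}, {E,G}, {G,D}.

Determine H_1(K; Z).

H_1 = Z^4.

Fix the vertex order A < B < D < E < F < G < J < L < M and write every simplex with vertices in increasing order. Then dim K = 1 and the simplices of K are:

  0-simplices (9): A, B, D, E, F, G, J, L, M
  1-simplices (12): AE, AG, BG, BM, DG, DL, EG, FG, FJ, GJ, GL, GM

so the chain groups are C_0 ≅ Z^9, C_1 ≅ Z^12.

Boundary ∂_1: C_1 → C_0 is given by ∂[p,q] = [q] − [p].
This gives a 9×12 integer matrix of rank 8; reducing to Smith normal form yields diagonal entries (1,1,1,1,1,1,1,1).

Reading off H_k = ker ∂_k / im ∂_{k+1}:

  H_1: rank ker ∂_1 − rank ∂_2 = (12 − 8) − 0 = 4, and there is no ∂_2, so H_1 ≅ Z^4.

(K is a triangulation of a wedge of 4 circles.)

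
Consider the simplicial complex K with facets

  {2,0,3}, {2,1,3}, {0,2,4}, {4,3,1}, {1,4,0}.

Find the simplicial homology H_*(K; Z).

K has 5 vertices, 10 edges, 5 triangles.
rank ∂_0 = 0, rank ∂_1 = 4 ⇒ b_0 = 5 − 0 − 4 = 1; all invariant factors of ∂_1 are 1 so no torsion. So H_0 = Z.
rank ∂_1 = 4, rank ∂_2 = 5 ⇒ b_1 = 10 − 4 − 5 = 1; all invariant factors of ∂_2 are 1 so no torsion. So H_1 = Z.
rank ∂_2 = 5, rank ∂_3 = 0 ⇒ b_2 = 5 − 5 − 0 = 0. So H_2 = 0.

H_0 ≅ Z,  H_1 ≅ Z,  H_2 = 0.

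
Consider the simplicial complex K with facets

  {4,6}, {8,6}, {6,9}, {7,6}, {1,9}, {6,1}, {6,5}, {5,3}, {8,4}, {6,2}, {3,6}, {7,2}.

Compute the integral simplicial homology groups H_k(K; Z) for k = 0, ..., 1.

We work with the vertex ordering 1 < 2 < 3 < 4 < 5 < 6 < 7 < 8 < 9. The simplices of K, each written with vertices in increasing order, are:

  0-simplices (9): [1], [2], [3], [4], [5], [6], [7], [8], [9]
  1-simplices (12): [1,6], [1,9], [2,6], [2,7], [3,5], [3,6], [4,6], [4,8], [5,6], [6,7], [6,8], [6,9]

giving chain groups C_0 ≅ Z^9, C_1 ≅ Z^12.

∂_1: C_1 → C_0 sends each edge [p,q] (with p < q) to q − p. For instance
  ∂[1,9] = [9] − [1].
This gives a 9×12 integer matrix of rank 8; reducing to Smith normal form yields diagonal entries (1,1,1,1,1,1,1,1).

Reading off H_k = ker ∂_k / im ∂_{k+1}:

  H_0: rank C_0 − rank ∂_1 = 9 − 8 = 1, and the invariant factors of ∂_1 are all 1, so H_0 = Z.
  H_1: rank ker ∂_1 − rank ∂_2 = (12 − 8) − 0 = 4, and there is no ∂_2, so H_1 = Z^4.

H_0 = Z,  H_1 = Z^4.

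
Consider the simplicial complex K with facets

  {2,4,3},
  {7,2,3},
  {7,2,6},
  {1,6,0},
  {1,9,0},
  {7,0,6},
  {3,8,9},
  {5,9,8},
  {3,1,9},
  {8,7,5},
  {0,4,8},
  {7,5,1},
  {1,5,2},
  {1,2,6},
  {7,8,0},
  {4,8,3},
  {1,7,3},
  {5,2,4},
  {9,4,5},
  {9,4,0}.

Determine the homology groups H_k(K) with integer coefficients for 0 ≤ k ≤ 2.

H_0 = Z,  H_1 = Z ⊕ Z/2Z,  H_2 = 0.

Fix the vertex order 0 < 1 < 2 < 3 < 4 < 5 < 6 < 7 < 8 < 9 and write every simplex with vertices in increasing order. Then dim K = 2 and the simplices of K are:

  0-simplices (10): [0], [1], [2], [3], [4], [5], [6], [7], [8], [9]
  1-simplices (30): (30 of them)
  2-simplices (20): (20 of them)

giving chain groups C_0 ≅ Z^10, C_1 ≅ Z^30, C_2 ≅ Z^20.

Boundary ∂_1: C_1 → C_0 sends each edge [p,q] (with p < q) to q − p. For instance
  ∂[4,8] = [8] − [4].
As a 10×30 matrix over Z this has rank 9, with invariant factors (1,1,1,1,1,1,1,1,1).

∂_2: C_2 → C_1 sends each 2-simplex [p,q,r] to [q,r] − [p,r] + [p,q]. For instance
  ∂[3,8,9] = [8,9] − [3,9] + [3,8],
  ∂[1,5,7] = [5,7] − [1,7] + [1,5].
The 30×20 boundary matrix has rank 20 and Smith normal form diag(1,1,1,1,1,1,1,1,1,1,1,1,1,1,1,1,1,1,1,2).

Computing H_k = (kernel of ∂_k) / (image of ∂_{k+1}):

  H_0: rank C_0 − rank ∂_1 = 10 − 9 = 1, and the invariant factors of ∂_1 are all 1, so H_0 = Z.
  H_1: rank ker ∂_1 − rank ∂_2 = (30 − 9) − 20 = 1, and ∂_2 has invariant factor 2 > 1, so H_1 = Z ⊕ Z/2Z.
  H_2: rank ker ∂_2 − rank ∂_3 = (20 − 20) − 0 = 0, and there is no ∂_3, so H_2 = 0.

As a check, the Euler characteristic is 10 − 30 + 20 = 0, which agrees with 1 − 1 + 0 = 0.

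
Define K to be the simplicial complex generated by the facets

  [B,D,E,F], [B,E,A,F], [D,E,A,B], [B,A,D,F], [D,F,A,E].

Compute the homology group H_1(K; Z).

H_1 = 0.

We work with the vertex ordering A < B < D < E < F. The simplices of K, each written with vertices in increasing order, are:

  0-simplices (5): A, B, D, E, F
  1-simplices (10): AB, AD, AE, AF, BD, BE, BF, DE, DF, EF
  2-simplices (10): ABD, ABE, ABF, ADE, ADF, AEF, BDE, BDF, BEF, DEF
  3-simplices (5): ABDE, ABDF, ABEF, ADEF, BDEF

so the chain groups are C_0 ≅ Z^5, C_1 ≅ Z^10, C_2 ≅ Z^10, C_3 ≅ Z^5.

∂_1: C_1 → C_0 sends each edge [p,q] (with p < q) to q − p.
This gives a 5×10 integer matrix of rank 4; reducing to Smith normal form yields diagonal entries (1,1,1,1).

Boundary ∂_2: C_2 → C_1 acts by ∂[p,q,r] = [q,r] − [p,r] + [p,q]. For instance
  ∂DEF = EF − DF + DE,
  ∂ABE = BE − AE + AB.
The resulting 10×10 matrix has rank 6, and its Smith normal form has invariant factors (1,1,1,1,1,1).

Boundary ∂_3: C_3 → C_2 sends each 3-simplex σ to the alternating sum Σ_i (−1)^i (σ with its i-th vertex removed). For instance
  ∂ABDF = BDF − ADF + ABF − ABD,
  ∂BDEF = DEF − BEF + BDF − BDE.
This gives a 10×5 integer matrix of rank 4; reducing to Smith normal form yields diagonal entries (1,1,1,1).

From H_k ≅ ker(∂_k) / im(∂_{k+1}) we obtain:

  H_1: rank ker ∂_1 − rank ∂_2 = (10 − 4) − 6 = 0, and the invariant factors of ∂_2 are all 1, so H_1 ≅ 0.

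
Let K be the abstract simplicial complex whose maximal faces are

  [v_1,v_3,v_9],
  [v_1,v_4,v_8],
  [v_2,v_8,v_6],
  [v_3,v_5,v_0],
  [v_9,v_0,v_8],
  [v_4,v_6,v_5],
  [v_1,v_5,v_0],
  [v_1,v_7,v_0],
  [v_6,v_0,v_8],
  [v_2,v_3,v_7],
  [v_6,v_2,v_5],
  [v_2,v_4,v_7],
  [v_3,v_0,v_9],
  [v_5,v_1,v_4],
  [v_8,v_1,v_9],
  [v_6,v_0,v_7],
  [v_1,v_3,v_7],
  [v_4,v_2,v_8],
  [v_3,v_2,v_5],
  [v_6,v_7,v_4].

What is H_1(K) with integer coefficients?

H_1 = Z ⊕ Z/2.

Take the total order v_0 < v_1 < v_2 < v_3 < v_4 < v_5 < v_6 < v_7 < v_8 < v_9 on the vertex set. Then K (dimension 2) consists of the simplices:

  0-simplices (10): [v_0], [v_1], [v_2], [v_3], [v_4], [v_5], [v_6], [v_7], [v_8], [v_9]
  1-simplices (30): (30 of them)
  2-simplices (20): (20 of them)

Hence C_0 ≅ Z^10, C_1 ≅ Z^30, C_2 ≅ Z^20.

The boundary map ∂_1: C_1 → C_0 sends each edge [p,q] (with p < q) to q − p. For instance
  ∂[v_1,v_4] = [v_4] − [v_1].
The 10×30 boundary matrix has rank 9 and Smith normal form diag(1,1,1,1,1,1,1,1,1).

∂_2: C_2 → C_1 sends each 2-simplex [p,q,r] to [q,r] − [p,r] + [p,q]. For instance
  ∂[v_1,v_8,v_9] = [v_8,v_9] − [v_1,v_9] + [v_1,v_8],
  ∂[v_4,v_6,v_7] = [v_6,v_7] − [v_4,v_7] + [v_4,v_6].
As a 30×20 matrix over Z this has rank 20, with invariant factors (1,1,1,1,1,1,1,1,1,1,1,1,1,1,1,1,1,1,1,2).

Now H_k = ker ∂_k / im ∂_{k+1}, so:

  H_1: rank ker ∂_1 − rank ∂_2 = (30 − 9) − 20 = 1, and ∂_2 has invariant factor 2 > 1, so H_1 = Z ⊕ Z/2.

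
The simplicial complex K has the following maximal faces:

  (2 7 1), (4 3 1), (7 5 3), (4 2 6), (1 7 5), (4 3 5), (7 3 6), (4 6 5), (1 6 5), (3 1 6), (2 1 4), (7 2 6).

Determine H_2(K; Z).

Take the total order 1 < 2 < 3 < 4 < 5 < 6 < 7 on the vertex set. Then K (dimension 2) consists of the simplices:

  0-simplices (7): [1], [2], [3], [4], [5], [6], [7]
  1-simplices (18): [1,2], [1,3], [1,4], [1,5], [1,6], [1,7], [2,4], [2,6], [2,7], [3,4], [3,5], [3,6], [3,7], [4,5], [4,6], [5,6], [5,7], [6,7]
  2-simplices (12): [1,2,4], [1,2,7], [1,3,4], [1,3,6], [1,5,6], [1,5,7], [2,4,6], [2,6,7], [3,4,5], [3,5,7], [3,6,7], [4,5,6]

so the chain groups are C_0 ≅ Z^7, C_1 ≅ Z^18, C_2 ≅ Z^12.

The boundary map ∂_1: C_1 → C_0 maps an edge to its endpoints' difference, ∂[p,q] = q − p.
As a 7×18 matrix over Z this has rank 6, with invariant factors (1,1,1,1,1,1).

Boundary ∂_2: C_2 → C_1 sends each 2-simplex [p,q,r] to [q,r] − [p,r] + [p,q]. For instance
  ∂[1,2,7] = [2,7] − [1,7] + [1,2],
  ∂[3,4,5] = [4,5] − [3,5] + [3,4].
As a 18×12 matrix over Z this has rank 12, with invariant factors (1,1,1,1,1,1,1,1,1,1,1,2).

Computing H_k = (kernel of ∂_k) / (image of ∂_{k+1}):

  H_2: rank ker ∂_2 − rank ∂_3 = (12 − 12) − 0 = 0, and there is no ∂_3, so H_2 = 0.

(K is a triangulation of the real projective plane RP^2.)

H_2 = 0.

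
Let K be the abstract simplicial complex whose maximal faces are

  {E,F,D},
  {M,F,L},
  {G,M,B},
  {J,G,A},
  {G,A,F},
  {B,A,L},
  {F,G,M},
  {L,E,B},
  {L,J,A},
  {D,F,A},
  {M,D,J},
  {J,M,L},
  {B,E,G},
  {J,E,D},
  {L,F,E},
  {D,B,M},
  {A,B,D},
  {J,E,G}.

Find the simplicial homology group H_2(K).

Take the total order A < B < D < E < F < G < J < L < M on the vertex set. Then K (dimension 2) consists of the simplices:

  0-simplices (9): A, B, D, E, F, G, J, L, M
  1-simplices (27): AB, AD, AF, AG, AJ, AL, BD, BE, BG, BL, BM, DE, DF, DJ, DM, EF, EG, EJ, EL, FG, FL, FM, GJ, GM, JL, JM, LM
  2-simplices (18): ABD, ABL, ADF, AFG, AGJ, AJL, BDM, BEG, BEL, BGM, DEF, DEJ, DJM, EFL, EGJ, FGM, FLM, JLM

Hence C_0 ≅ Z^9, C_1 ≅ Z^27, C_2 ≅ Z^18.

∂_1: C_1 → C_0 is given by ∂[p,q] = [q] − [p]. For instance
  ∂EF = F − E.
The resulting 9×27 matrix has rank 8, and its Smith normal form has invariant factors (1,1,1,1,1,1,1,1).

The boundary map ∂_2: C_2 → C_1 sends each 2-simplex [p,q,r] to [q,r] − [p,r] + [p,q]. For instance
  ∂JLM = LM − JM + JL,
  ∂BEG = EG − BG + BE.
The 27×18 boundary matrix has rank 17 and Smith normal form diag(1,1,1,1,1,1,1,1,1,1,1,1,1,1,1,1,1).

Now H_k = ker ∂_k / im ∂_{k+1}, so:

  H_2: rank ker ∂_2 − rank ∂_3 = (18 − 17) − 0 = 1, and there is no ∂_3, so H_2 ≅ Z.

H_2 ≅ Z.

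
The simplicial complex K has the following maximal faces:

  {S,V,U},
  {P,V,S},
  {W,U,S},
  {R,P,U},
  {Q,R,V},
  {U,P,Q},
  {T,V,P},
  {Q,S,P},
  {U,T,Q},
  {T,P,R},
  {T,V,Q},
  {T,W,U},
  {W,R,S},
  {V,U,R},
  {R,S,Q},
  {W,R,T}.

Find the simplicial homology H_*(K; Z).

H_0 ≅ Z,  H_1 ≅ Z^2,  H_2 ≅ Z.

We work with the vertex ordering P < Q < R < S < T < U < V < W. The simplices of K, each written with vertices in increasing order, are:

  0-simplices (8): P, Q, R, S, T, U, V, W
  1-simplices (24): PQ, PR, PS, PT, PU, PV, QR, QS, QT, QU, QV, RS, RT, RU, RV, RW, SU, SV, SW, TU, TV, TW, UV, UW
  2-simplices (16): PQS, PQU, PRT, PRU, PSV, PTV, QRS, QRV, QTU, QTV, RSW, RTW, RUV, SUV, SUW, TUW

Hence C_0 ≅ Z^8, C_1 ≅ Z^24, C_2 ≅ Z^16.

The boundary map ∂_1: C_1 → C_0 sends each edge [p,q] (with p < q) to q − p. For instance
  ∂QV = V − Q.
As a 8×24 matrix over Z this has rank 7, with invariant factors (1,1,1,1,1,1,1).

Boundary ∂_2: C_2 → C_1 maps a triangle to the signed sum of its edges. For instance
  ∂PSV = SV − PV + PS,
  ∂PQU = QU − PU + PQ.
This gives a 24×16 integer matrix of rank 15; reducing to Smith normal form yields diagonal entries (1,1,1,1,1,1,1,1,1,1,1,1,1,1,1).

Reading off H_k = ker ∂_k / im ∂_{k+1}:

  H_0: rank C_0 − rank ∂_1 = 8 − 7 = 1, and the invariant factors of ∂_1 are all 1, so H_0 = Z.
  H_1: rank ker ∂_1 − rank ∂_2 = (24 − 7) − 15 = 2, and the invariant factors of ∂_2 are all 1, so H_1 = Z^2.
  H_2: rank ker ∂_2 − rank ∂_3 = (16 − 15) − 0 = 1, and there is no ∂_3, so H_2 = Z.

As a check, the Euler characteristic is 8 − 24 + 16 = 0, which agrees with 1 − 2 + 1 = 0.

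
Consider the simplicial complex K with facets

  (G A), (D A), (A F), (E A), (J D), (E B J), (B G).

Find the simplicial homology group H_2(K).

Order the vertices as A < B < D < E < F < G < J. Listing each simplex with vertices in this order, K has dimension 2 with simplices:

  0-simplices (7): A, B, D, E, F, G, J
  1-simplices (9): AD, AE, AF, AG, BE, BG, BJ, DJ, EJ
  2-simplices (1): BEJ

Hence C_0 ≅ Z^7, C_1 ≅ Z^9, C_2 ≅ Z^1.

The boundary map ∂_1: C_1 → C_0 maps an edge to its endpoints' difference, ∂[p,q] = q − p.
As a 7×9 matrix over Z this has rank 6, with invariant factors (1,1,1,1,1,1).

The boundary map ∂_2: C_2 → C_1 sends each 2-simplex [p,q,r] to [q,r] − [p,r] + [p,q]. For instance
  ∂BEJ = EJ − BJ + BE.
This gives a 9×1 integer matrix of rank 1; reducing to Smith normal form yields diagonal entries (1).

Now H_k = ker ∂_k / im ∂_{k+1}, so:

  H_2: rank ker ∂_2 − rank ∂_3 = (1 − 1) − 0 = 0, and there is no ∂_3, so H_2 = 0.

H_2 = 0.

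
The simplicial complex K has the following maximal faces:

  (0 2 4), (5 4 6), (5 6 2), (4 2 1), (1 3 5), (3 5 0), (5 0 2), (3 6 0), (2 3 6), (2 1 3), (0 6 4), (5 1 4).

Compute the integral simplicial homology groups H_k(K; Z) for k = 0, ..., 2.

H_0 = Z,  H_1 = Z/2,  H_2 = 0.

K has 7 vertices, 18 edges, 12 triangles.
rank ∂_0 = 0, rank ∂_1 = 6 ⇒ b_0 = 7 − 0 − 6 = 1; all invariant factors of ∂_1 are 1 so no torsion. So H_0 = Z.
rank ∂_1 = 6, rank ∂_2 = 12 ⇒ b_1 = 18 − 6 − 12 = 0; ∂_2 has invariant factor(s) [2] giving torsion. So H_1 = Z/2.
rank ∂_2 = 12, rank ∂_3 = 0 ⇒ b_2 = 12 − 12 − 0 = 0. So H_2 = 0.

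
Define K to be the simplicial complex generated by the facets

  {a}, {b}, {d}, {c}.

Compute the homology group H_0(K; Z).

K has 4 vertices.
rank ∂_0 = 0, rank ∂_1 = 0 ⇒ b_0 = 4 − 0 − 0 = 4. So H_0 ≅ Z^4.

H_0 = Z^4.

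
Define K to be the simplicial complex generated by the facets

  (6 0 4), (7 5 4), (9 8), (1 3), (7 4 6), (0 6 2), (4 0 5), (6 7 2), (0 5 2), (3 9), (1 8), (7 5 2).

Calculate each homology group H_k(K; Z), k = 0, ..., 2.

K has 10 vertices, 16 edges, 8 triangles.
rank ∂_0 = 0, rank ∂_1 = 8 ⇒ b_0 = 10 − 0 − 8 = 2; all invariant factors of ∂_1 are 1 so no torsion. So H_0 = Z^2.
rank ∂_1 = 8, rank ∂_2 = 7 ⇒ b_1 = 16 − 8 − 7 = 1; all invariant factors of ∂_2 are 1 so no torsion. So H_1 = Z.
rank ∂_2 = 7, rank ∂_3 = 0 ⇒ b_2 = 8 − 7 − 0 = 1. So H_2 = Z.

H_0 = Z^2,  H_1 = Z,  H_2 = Z.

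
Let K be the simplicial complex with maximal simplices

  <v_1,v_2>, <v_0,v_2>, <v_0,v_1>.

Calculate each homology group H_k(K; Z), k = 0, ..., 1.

We work with the vertex ordering v_0 < v_1 < v_2. The simplices of K, each written with vertices in increasing order, are:

  0-simplices (3): [v_0], [v_1], [v_2]
  1-simplices (3): [v_0,v_1], [v_0,v_2], [v_1,v_2]

so the chain groups are C_0 ≅ Z^3, C_1 ≅ Z^3.

∂_1: C_1 → C_0 sends each edge [p,q] (with p < q) to q − p.
This gives a 3×3 integer matrix of rank 2; reducing to Smith normal form yields diagonal entries (1,1).

Computing H_k = (kernel of ∂_k) / (image of ∂_{k+1}):

  H_0: rank C_0 − rank ∂_1 = 3 − 2 = 1, and the invariant factors of ∂_1 are all 1, so H_0 ≅ Z.
  H_1: rank ker ∂_1 − rank ∂_2 = (3 − 2) − 0 = 1, and there is no ∂_2, so H_1 ≅ Z.

As a check, the Euler characteristic is 3 − 3 = 0, which agrees with 1 − 1 = 0.

H_0 = Z,  H_1 = Z.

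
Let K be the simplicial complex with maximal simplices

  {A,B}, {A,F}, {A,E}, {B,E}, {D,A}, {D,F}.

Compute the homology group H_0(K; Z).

K has 5 vertices, 6 edges.
rank ∂_0 = 0, rank ∂_1 = 4 ⇒ b_0 = 5 − 0 − 4 = 1; all invariant factors of ∂_1 are 1 so no torsion. So H_0 = Z.

H_0 = Z.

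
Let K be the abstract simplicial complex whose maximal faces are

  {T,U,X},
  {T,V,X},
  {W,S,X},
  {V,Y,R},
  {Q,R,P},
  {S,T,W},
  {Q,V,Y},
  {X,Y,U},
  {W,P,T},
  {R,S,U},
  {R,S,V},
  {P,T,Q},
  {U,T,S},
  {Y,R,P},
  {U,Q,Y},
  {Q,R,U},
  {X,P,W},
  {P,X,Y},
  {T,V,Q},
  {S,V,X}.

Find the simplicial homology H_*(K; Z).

H_0 = Z,  H_1 = Z × Z/2,  H_2 = 0.

Take the total order P < Q < R < S < T < U < V < W < X < Y on the vertex set. Then K (dimension 2) consists of the simplices:

  0-simplices (10): P, Q, R, S, T, U, V, W, X, Y
  1-simplices (30): PQ, PR, PT, PW, PX, PY, QR, QT, QU, QV, QY, RS, RU, RV, RY, ST, SU, SV, SW, SX, TU, TV, TW, TX, UX, UY, VX, VY, WX, XY
  2-simplices (20): PQR, PQT, PRY, PTW, PWX, PXY, QRU, QTV, QUY, QVY, RSU, RSV, RVY, STU, STW, SVX, SWX, TUX, TVX, UXY

giving chain groups C_0 ≅ Z^10, C_1 ≅ Z^30, C_2 ≅ Z^20.

The boundary map ∂_1: C_1 → C_0 sends each edge [p,q] (with p < q) to q − p.
The resulting 10×30 matrix has rank 9, and its Smith normal form has invariant factors (1,1,1,1,1,1,1,1,1).

∂_2: C_2 → C_1 sends each 2-simplex [p,q,r] to [q,r] − [p,r] + [p,q]. For instance
  ∂PXY = XY − PY + PX,
  ∂PQR = QR − PR + PQ.
As a 30×20 matrix over Z this has rank 20, with invariant factors (1,1,1,1,1,1,1,1,1,1,1,1,1,1,1,1,1,1,1,2).

Reading off H_k = ker ∂_k / im ∂_{k+1}:

  H_0: rank C_0 − rank ∂_1 = 10 − 9 = 1, and the invariant factors of ∂_1 are all 1, so H_0 = Z.
  H_1: rank ker ∂_1 − rank ∂_2 = (30 − 9) − 20 = 1, and ∂_2 has invariant factor 2 > 1, so H_1 = Z × Z/2.
  H_2: rank ker ∂_2 − rank ∂_3 = (20 − 20) − 0 = 0, and there is no ∂_3, so H_2 = 0.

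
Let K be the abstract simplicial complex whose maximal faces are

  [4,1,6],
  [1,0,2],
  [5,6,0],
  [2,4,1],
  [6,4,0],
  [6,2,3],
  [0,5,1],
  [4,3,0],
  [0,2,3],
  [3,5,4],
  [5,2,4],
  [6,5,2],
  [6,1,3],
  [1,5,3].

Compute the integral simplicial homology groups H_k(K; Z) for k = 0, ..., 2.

Fix the vertex order 0 < 1 < 2 < 3 < 4 < 5 < 6 and write every simplex with vertices in increasing order. Then dim K = 2 and the simplices of K are:

  0-simplices (7): [0], [1], [2], [3], [4], [5], [6]
  1-simplices (21): [0,1], [0,2], [0,3], [0,4], [0,5], [0,6], [1,2], [1,3], [1,4], [1,5], [1,6], [2,3], [2,4], [2,5], [2,6], [3,4], [3,5], [3,6], [4,5], [4,6], [5,6]
  2-simplices (14): [0,1,2], [0,1,5], [0,2,3], [0,3,4], [0,4,6], [0,5,6], [1,2,4], [1,3,5], [1,3,6], [1,4,6], [2,3,6], [2,4,5], [2,5,6], [3,4,5]

so the chain groups are C_0 ≅ Z^7, C_1 ≅ Z^21, C_2 ≅ Z^14.

Boundary ∂_1: C_1 → C_0 is given by ∂[p,q] = [q] − [p]. For instance
  ∂[5,6] = [6] − [5].
The resulting 7×21 matrix has rank 6, and its Smith normal form has invariant factors (1,1,1,1,1,1).

∂_2: C_2 → C_1 acts by ∂[p,q,r] = [q,r] − [p,r] + [p,q]. For instance
  ∂[0,3,4] = [3,4] − [0,4] + [0,3],
  ∂[1,3,5] = [3,5] − [1,5] + [1,3].
The resulting 21×14 matrix has rank 13, and its Smith normal form has invariant factors (1,1,1,1,1,1,1,1,1,1,1,1,1).

Computing H_k = (kernel of ∂_k) / (image of ∂_{k+1}):

  H_0: rank C_0 − rank ∂_1 = 7 − 6 = 1, and the invariant factors of ∂_1 are all 1, so H_0 ≅ Z.
  H_1: rank ker ∂_1 − rank ∂_2 = (21 − 6) − 13 = 2, and the invariant factors of ∂_2 are all 1, so H_1 ≅ Z^2.
  H_2: rank ker ∂_2 − rank ∂_3 = (14 − 13) − 0 = 1, and there is no ∂_3, so H_2 ≅ Z.

H_0 = Z,  H_1 = Z^2,  H_2 = Z.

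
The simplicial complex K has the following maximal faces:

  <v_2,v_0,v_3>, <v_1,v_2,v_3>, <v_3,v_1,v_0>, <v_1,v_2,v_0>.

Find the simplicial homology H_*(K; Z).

Fix the vertex order v_0 < v_1 < v_2 < v_3 and write every simplex with vertices in increasing order. Then dim K = 2 and the simplices of K are:

  0-simplices (4): [v_0], [v_1], [v_2], [v_3]
  1-simplices (6): [v_0,v_1], [v_0,v_2], [v_0,v_3], [v_1,v_2], [v_1,v_3], [v_2,v_3]
  2-simplices (4): [v_0,v_1,v_2], [v_0,v_1,v_3], [v_0,v_2,v_3], [v_1,v_2,v_3]

giving chain groups C_0 ≅ Z^4, C_1 ≅ Z^6, C_2 ≅ Z^4.

Boundary ∂_1: C_1 → C_0 sends each edge [p,q] (with p < q) to q − p. For instance
  ∂[v_2,v_3] = [v_3] − [v_2].
This gives a 4×6 integer matrix of rank 3; reducing to Smith normal form yields diagonal entries (1,1,1).

Boundary ∂_2: C_2 → C_1 acts by ∂[p,q,r] = [q,r] − [p,r] + [p,q]. For instance
  ∂[v_0,v_1,v_3] = [v_1,v_3] − [v_0,v_3] + [v_0,v_1],
  ∂[v_0,v_2,v_3] = [v_2,v_3] − [v_0,v_3] + [v_0,v_2].
As a 6×4 matrix over Z this has rank 3, with invariant factors (1,1,1).

From H_k ≅ ker(∂_k) / im(∂_{k+1}) we obtain:

  H_0: rank C_0 − rank ∂_1 = 4 − 3 = 1, and the invariant factors of ∂_1 are all 1, so H_0 = Z.
  H_1: rank ker ∂_1 − rank ∂_2 = (6 − 3) − 3 = 0, and the invariant factors of ∂_2 are all 1, so H_1 = 0.
  H_2: rank ker ∂_2 − rank ∂_3 = (4 − 3) − 0 = 1, and there is no ∂_3, so H_2 = Z.

As a check, the Euler characteristic is 4 − 6 + 4 = 2, which agrees with 1 − 0 + 1 = 2.
(K is a triangulation of the 2-sphere S^2.)

H_0 ≅ Z,  H_1 = 0,  H_2 ≅ Z.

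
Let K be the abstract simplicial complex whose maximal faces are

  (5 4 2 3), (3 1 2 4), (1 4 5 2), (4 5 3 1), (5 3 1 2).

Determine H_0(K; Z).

We work with the vertex ordering 1 < 2 < 3 < 4 < 5. The simplices of K, each written with vertices in increasing order, are:

  0-simplices (5): [1], [2], [3], [4], [5]
  1-simplices (10): [1,2], [1,3], [1,4], [1,5], [2,3], [2,4], [2,5], [3,4], [3,5], [4,5]
  2-simplices (10): [1,2,3], [1,2,4], [1,2,5], [1,3,4], [1,3,5], [1,4,5], [2,3,4], [2,3,5], [2,4,5], [3,4,5]
  3-simplices (5): [1,2,3,4], [1,2,3,5], [1,2,4,5], [1,3,4,5], [2,3,4,5]

giving chain groups C_0 ≅ Z^5, C_1 ≅ Z^10, C_2 ≅ Z^10, C_3 ≅ Z^5.

Boundary ∂_1: C_1 → C_0 maps an edge to its endpoints' difference, ∂[p,q] = q − p. For instance
  ∂[3,4] = [4] − [3].
As a 5×10 matrix over Z this has rank 4, with invariant factors (1,1,1,1).

The boundary map ∂_2: C_2 → C_1 sends each 2-simplex [p,q,r] to [q,r] − [p,r] + [p,q]. For instance
  ∂[3,4,5] = [4,5] − [3,5] + [3,4],
  ∂[1,2,3] = [2,3] − [1,3] + [1,2].
The 10×10 boundary matrix has rank 6 and Smith normal form diag(1,1,1,1,1,1).

∂_3: C_3 → C_2 sends each 3-simplex σ to the alternating sum Σ_i (−1)^i (σ with its i-th vertex removed). For instance
  ∂[2,3,4,5] = [3,4,5] − [2,4,5] + [2,3,5] − [2,3,4],
  ∂[1,2,3,4] = [2,3,4] − [1,3,4] + [1,2,4] − [1,2,3].
This gives a 10×5 integer matrix of rank 4; reducing to Smith normal form yields diagonal entries (1,1,1,1).

Now H_k = ker ∂_k / im ∂_{k+1}, so:

  H_0: rank C_0 − rank ∂_1 = 5 − 4 = 1, and the invariant factors of ∂_1 are all 1, so H_0 ≅ Z.

H_0 = Z.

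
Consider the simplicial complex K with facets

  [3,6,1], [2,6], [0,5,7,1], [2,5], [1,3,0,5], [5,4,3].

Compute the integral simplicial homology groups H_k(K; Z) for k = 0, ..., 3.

K has 8 vertices, 15 edges, 9 triangles, 2 3-simplices.
rank ∂_0 = 0, rank ∂_1 = 7 ⇒ b_0 = 8 − 0 − 7 = 1; all invariant factors of ∂_1 are 1 so no torsion. So H_0 ≅ Z.
rank ∂_1 = 7, rank ∂_2 = 7 ⇒ b_1 = 15 − 7 − 7 = 1; all invariant factors of ∂_2 are 1 so no torsion. So H_1 ≅ Z.
rank ∂_2 = 7, rank ∂_3 = 2 ⇒ b_2 = 9 − 7 − 2 = 0; all invariant factors of ∂_3 are 1 so no torsion. So H_2 ≅ 0.
rank ∂_3 = 2, rank ∂_4 = 0 ⇒ b_3 = 2 − 2 − 0 = 0. So H_3 ≅ 0.

H_0 = Z,  H_1 = Z,  H_2 = 0,  H_3 = 0.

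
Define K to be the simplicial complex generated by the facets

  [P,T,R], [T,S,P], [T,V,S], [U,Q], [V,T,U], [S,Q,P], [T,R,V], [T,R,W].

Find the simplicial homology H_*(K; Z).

Order the vertices as P < Q < R < S < T < U < V < W. Listing each simplex with vertices in this order, K has dimension 2 with simplices:

  0-simplices (8): P, Q, R, S, T, U, V, W
  1-simplices (15): PQ, PR, PS, PT, QS, QU, RT, RV, RW, ST, SV, TU, TV, TW, UV
  2-simplices (7): PQS, PRT, PST, RTV, RTW, STV, TUV

Hence C_0 ≅ Z^8, C_1 ≅ Z^15, C_2 ≅ Z^7.

Boundary ∂_1: C_1 → C_0 is given by ∂[p,q] = [q] − [p]. For instance
  ∂RW = W − R.
This gives a 8×15 integer matrix of rank 7; reducing to Smith normal form yields diagonal entries (1,1,1,1,1,1,1).

Boundary ∂_2: C_2 → C_1 maps a triangle to the signed sum of its edges. For instance
  ∂PQS = QS − PS + PQ,
  ∂RTW = TW − RW + RT.
The 15×7 boundary matrix has rank 7 and Smith normal form diag(1,1,1,1,1,1,1).

From H_k ≅ ker(∂_k) / im(∂_{k+1}) we obtain:

  H_0: rank C_0 − rank ∂_1 = 8 − 7 = 1, and the invariant factors of ∂_1 are all 1, so H_0 = Z.
  H_1: rank ker ∂_1 − rank ∂_2 = (15 − 7) − 7 = 1, and the invariant factors of ∂_2 are all 1, so H_1 = Z.
  H_2: rank ker ∂_2 − rank ∂_3 = (7 − 7) − 0 = 0, and there is no ∂_3, so H_2 = 0.

As a check, the Euler characteristic is 8 − 15 + 7 = 0, which agrees with 1 − 1 + 0 = 0.

H_0 ≅ Z,  H_1 ≅ Z,  H_2 = 0.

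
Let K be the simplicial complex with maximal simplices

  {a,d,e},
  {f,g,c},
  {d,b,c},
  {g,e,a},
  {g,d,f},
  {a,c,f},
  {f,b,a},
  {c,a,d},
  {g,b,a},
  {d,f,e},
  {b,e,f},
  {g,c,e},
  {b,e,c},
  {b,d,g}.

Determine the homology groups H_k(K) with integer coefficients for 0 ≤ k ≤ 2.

H_0 ≅ Z,  H_1 ≅ Z^2,  H_2 ≅ Z.

Take the total order a < b < c < d < e < f < g on the vertex set. Then K (dimension 2) consists of the simplices:

  0-simplices (7): a, b, c, d, e, f, g
  1-simplices (21): ab, ac, ad, ae, af, ag, bc, bd, be, bf, bg, cd, ce, cf, cg, de, df, dg, ef, eg, fg
  2-simplices (14): abf, abg, acd, acf, ade, aeg, bcd, bce, bdg, bef, ceg, cfg, def, dfg

Hence C_0 ≅ Z^7, C_1 ≅ Z^21, C_2 ≅ Z^14.

∂_1: C_1 → C_0 is given by ∂[p,q] = [q] − [p].
The resulting 7×21 matrix has rank 6, and its Smith normal form has invariant factors (1,1,1,1,1,1).

Boundary ∂_2: C_2 → C_1 maps a triangle to the signed sum of its edges. For instance
  ∂abf = bf − af + ab,
  ∂bef = ef − bf + be.
This gives a 21×14 integer matrix of rank 13; reducing to Smith normal form yields diagonal entries (1,1,1,1,1,1,1,1,1,1,1,1,1).

From H_k ≅ ker(∂_k) / im(∂_{k+1}) we obtain:

  H_0: rank C_0 − rank ∂_1 = 7 − 6 = 1, and the invariant factors of ∂_1 are all 1, so H_0 = Z.
  H_1: rank ker ∂_1 − rank ∂_2 = (21 − 6) − 13 = 2, and the invariant factors of ∂_2 are all 1, so H_1 = Z^2.
  H_2: rank ker ∂_2 − rank ∂_3 = (14 − 13) − 0 = 1, and there is no ∂_3, so H_2 = Z.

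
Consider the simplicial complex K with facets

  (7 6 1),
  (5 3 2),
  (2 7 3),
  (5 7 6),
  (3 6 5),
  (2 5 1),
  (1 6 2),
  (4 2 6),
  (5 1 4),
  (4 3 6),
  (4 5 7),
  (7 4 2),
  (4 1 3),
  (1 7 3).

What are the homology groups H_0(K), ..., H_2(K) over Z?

H_0 = Z,  H_1 = Z^2,  H_2 = Z.

Fix the vertex order 1 < 2 < 3 < 4 < 5 < 6 < 7 and write every simplex with vertices in increasing order. Then dim K = 2 and the simplices of K are:

  0-simplices (7): [1], [2], [3], [4], [5], [6], [7]
  1-simplices (21): [1,2], [1,3], [1,4], [1,5], [1,6], [1,7], [2,3], [2,4], [2,5], [2,6], [2,7], [3,4], [3,5], [3,6], [3,7], [4,5], [4,6], [4,7], [5,6], [5,7], [6,7]
  2-simplices (14): [1,2,5], [1,2,6], [1,3,4], [1,3,7], [1,4,5], [1,6,7], [2,3,5], [2,3,7], [2,4,6], [2,4,7], [3,4,6], [3,5,6], [4,5,7], [5,6,7]

giving chain groups C_0 ≅ Z^7, C_1 ≅ Z^21, C_2 ≅ Z^14.

∂_1: C_1 → C_0 maps an edge to its endpoints' difference, ∂[p,q] = q − p.
The resulting 7×21 matrix has rank 6, and its Smith normal form has invariant factors (1,1,1,1,1,1).

The boundary map ∂_2: C_2 → C_1 maps a triangle to the signed sum of its edges. For instance
  ∂[4,5,7] = [5,7] − [4,7] + [4,5],
  ∂[1,2,6] = [2,6] − [1,6] + [1,2].
The resulting 21×14 matrix has rank 13, and its Smith normal form has invariant factors (1,1,1,1,1,1,1,1,1,1,1,1,1).

Reading off H_k = ker ∂_k / im ∂_{k+1}:

  H_0: rank C_0 − rank ∂_1 = 7 − 6 = 1, and the invariant factors of ∂_1 are all 1, so H_0 ≅ Z.
  H_1: rank ker ∂_1 − rank ∂_2 = (21 − 6) − 13 = 2, and the invariant factors of ∂_2 are all 1, so H_1 ≅ Z^2.
  H_2: rank ker ∂_2 − rank ∂_3 = (14 − 13) − 0 = 1, and there is no ∂_3, so H_2 ≅ Z.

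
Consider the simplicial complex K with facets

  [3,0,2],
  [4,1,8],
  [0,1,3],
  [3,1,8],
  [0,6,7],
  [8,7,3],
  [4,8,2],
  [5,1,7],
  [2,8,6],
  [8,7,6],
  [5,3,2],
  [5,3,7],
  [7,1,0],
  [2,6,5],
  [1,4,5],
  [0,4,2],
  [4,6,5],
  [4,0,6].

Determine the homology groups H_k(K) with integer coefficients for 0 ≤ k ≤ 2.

Order the vertices as 0 < 1 < 2 < 3 < 4 < 5 < 6 < 7 < 8. Listing each simplex with vertices in this order, K has dimension 2 with simplices:

  0-simplices (9): [0], [1], [2], [3], [4], [5], [6], [7], [8]
  1-simplices (27): (27 of them)
  2-simplices (18): [0,1,3], [0,1,7], [0,2,3], [0,2,4], [0,4,6], [0,6,7], [1,3,8], [1,4,5], [1,4,8], [1,5,7], [2,3,5], [2,4,8], [2,5,6], [2,6,8], [3,5,7], [3,7,8], [4,5,6], [6,7,8]

Hence C_0 ≅ Z^9, C_1 ≅ Z^27, C_2 ≅ Z^18.

Boundary ∂_1: C_1 → C_0 is given by ∂[p,q] = [q] − [p]. For instance
  ∂[0,7] = [7] − [0].
As a 9×27 matrix over Z this has rank 8, with invariant factors (1,1,1,1,1,1,1,1).

The boundary map ∂_2: C_2 → C_1 acts by ∂[p,q,r] = [q,r] − [p,r] + [p,q]. For instance
  ∂[0,2,4] = [2,4] − [0,4] + [0,2],
  ∂[6,7,8] = [7,8] − [6,8] + [6,7].
This gives a 27×18 integer matrix of rank 18; reducing to Smith normal form yields diagonal entries (1,1,1,1,1,1,1,1,1,1,1,1,1,1,1,1,1,2).

Reading off H_k = ker ∂_k / im ∂_{k+1}:

  H_0: rank C_0 − rank ∂_1 = 9 − 8 = 1, and the invariant factors of ∂_1 are all 1, so H_0 = Z.
  H_1: rank ker ∂_1 − rank ∂_2 = (27 − 8) − 18 = 1, and ∂_2 has invariant factor 2 > 1, so H_1 = Z ⊕ Z/2.
  H_2: rank ker ∂_2 − rank ∂_3 = (18 − 18) − 0 = 0, and there is no ∂_3, so H_2 = 0.

As a check, the Euler characteristic is 9 − 27 + 18 = 0, which agrees with 1 − 1 + 0 = 0.
(K is a triangulation of the Klein bottle.)

H_0 = Z,  H_1 = Z ⊕ Z/2,  H_2 = 0.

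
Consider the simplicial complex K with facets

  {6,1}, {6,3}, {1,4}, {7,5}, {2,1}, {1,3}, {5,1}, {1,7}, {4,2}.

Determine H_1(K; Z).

Take the total order 1 < 2 < 3 < 4 < 5 < 6 < 7 on the vertex set. Then K (dimension 1) consists of the simplices:

  0-simplices (7): [1], [2], [3], [4], [5], [6], [7]
  1-simplices (9): [1,2], [1,3], [1,4], [1,5], [1,6], [1,7], [2,4], [3,6], [5,7]

giving chain groups C_0 ≅ Z^7, C_1 ≅ Z^9.

Boundary ∂_1: C_1 → C_0 sends each edge [p,q] (with p < q) to q − p. For instance
  ∂[1,5] = [5] − [1].
As a 7×9 matrix over Z this has rank 6, with invariant factors (1,1,1,1,1,1).

From H_k ≅ ker(∂_k) / im(∂_{k+1}) we obtain:

  H_1: rank ker ∂_1 − rank ∂_2 = (9 − 6) − 0 = 3, and there is no ∂_2, so H_1 = Z^3.

H_1 = Z^3.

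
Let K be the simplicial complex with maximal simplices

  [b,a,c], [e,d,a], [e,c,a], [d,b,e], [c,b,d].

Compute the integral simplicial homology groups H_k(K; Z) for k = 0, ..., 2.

We work with the vertex ordering a < b < c < d < e. The simplices of K, each written with vertices in increasing order, are:

  0-simplices (5): a, b, c, d, e
  1-simplices (10): ab, ac, ad, ae, bc, bd, be, cd, ce, de
  2-simplices (5): abc, ace, ade, bcd, bde

giving chain groups C_0 ≅ Z^5, C_1 ≅ Z^10, C_2 ≅ Z^5.

The boundary map ∂_1: C_1 → C_0 sends each edge [p,q] (with p < q) to q − p.
This gives a 5×10 integer matrix of rank 4; reducing to Smith normal form yields diagonal entries (1,1,1,1).

Boundary ∂_2: C_2 → C_1 sends each 2-simplex [p,q,r] to [q,r] − [p,r] + [p,q]. For instance
  ∂bde = de − be + bd,
  ∂bcd = cd − bd + bc.
The resulting 10×5 matrix has rank 5, and its Smith normal form has invariant factors (1,1,1,1,1).

Now H_k = ker ∂_k / im ∂_{k+1}, so:

  H_0: rank C_0 − rank ∂_1 = 5 − 4 = 1, and the invariant factors of ∂_1 are all 1, so H_0 = Z.
  H_1: rank ker ∂_1 − rank ∂_2 = (10 − 4) − 5 = 1, and the invariant factors of ∂_2 are all 1, so H_1 = Z.
  H_2: rank ker ∂_2 − rank ∂_3 = (5 − 5) − 0 = 0, and there is no ∂_3, so H_2 = 0.

As a check, the Euler characteristic is 5 − 10 + 5 = 0, which agrees with 1 − 1 + 0 = 0.

H_0 ≅ Z,  H_1 ≅ Z,  H_2 = 0.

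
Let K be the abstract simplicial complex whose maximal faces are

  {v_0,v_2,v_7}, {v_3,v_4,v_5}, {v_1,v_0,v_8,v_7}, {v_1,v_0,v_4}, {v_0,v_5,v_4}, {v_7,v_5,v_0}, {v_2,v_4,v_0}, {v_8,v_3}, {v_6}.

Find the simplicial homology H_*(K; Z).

H_0 ≅ Z^2,  H_1 ≅ Z,  H_2 = 0,  H_3 = 0.

Fix the vertex order v_0 < v_1 < v_2 < v_3 < v_4 < v_5 < v_6 < v_7 < v_8 and write every simplex with vertices in increasing order. Then dim K = 3 and the simplices of K are:

  0-simplices (9): [v_0], [v_1], [v_2], [v_3], [v_4], [v_5], [v_6], [v_7], [v_8]
  1-simplices (17): (17 of them)
  2-simplices (10): [v_0,v_1,v_4], [v_0,v_1,v_7], [v_0,v_1,v_8], [v_0,v_2,v_4], [v_0,v_2,v_7], [v_0,v_4,v_5], [v_0,v_5,v_7], [v_0,v_7,v_8], [v_1,v_7,v_8], [v_3,v_4,v_5]
  3-simplices (1): [v_0,v_1,v_7,v_8]

giving chain groups C_0 ≅ Z^9, C_1 ≅ Z^17, C_2 ≅ Z^10, C_3 ≅ Z^1.

Boundary ∂_1: C_1 → C_0 is given by ∂[p,q] = [q] − [p]. For instance
  ∂[v_1,v_8] = [v_8] − [v_1].
The resulting 9×17 matrix has rank 7, and its Smith normal form has invariant factors (1,1,1,1,1,1,1).

Boundary ∂_2: C_2 → C_1 sends each 2-simplex [p,q,r] to [q,r] − [p,r] + [p,q]. For instance
  ∂[v_3,v_4,v_5] = [v_4,v_5] − [v_3,v_5] + [v_3,v_4],
  ∂[v_0,v_7,v_8] = [v_7,v_8] − [v_0,v_8] + [v_0,v_7].
As a 17×10 matrix over Z this has rank 9, with invariant factors (1,1,1,1,1,1,1,1,1).

∂_3: C_3 → C_2 sends each 3-simplex σ to the alternating sum Σ_i (−1)^i (σ with its i-th vertex removed). For instance
  ∂[v_0,v_1,v_7,v_8] = [v_1,v_7,v_8] − [v_0,v_7,v_8] + [v_0,v_1,v_8] − [v_0,v_1,v_7].
As a 10×1 matrix over Z this has rank 1, with invariant factors (1).

Computing H_k = (kernel of ∂_k) / (image of ∂_{k+1}):

  H_0: rank C_0 − rank ∂_1 = 9 − 7 = 2, and the invariant factors of ∂_1 are all 1, so H_0 ≅ Z^2.
  H_1: rank ker ∂_1 − rank ∂_2 = (17 − 7) − 9 = 1, and the invariant factors of ∂_2 are all 1, so H_1 ≅ Z.
  H_2: rank ker ∂_2 − rank ∂_3 = (10 − 9) − 1 = 0, and the invariant factors of ∂_3 are all 1, so H_2 ≅ 0.
  H_3: rank ker ∂_3 − rank ∂_4 = (1 − 1) − 0 = 0, and there is no ∂_4, so H_3 ≅ 0.

As a check, the Euler characteristic is 9 − 17 + 10 − 1 = 1, which agrees with 2 − 1 + 0 − 0 = 1.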